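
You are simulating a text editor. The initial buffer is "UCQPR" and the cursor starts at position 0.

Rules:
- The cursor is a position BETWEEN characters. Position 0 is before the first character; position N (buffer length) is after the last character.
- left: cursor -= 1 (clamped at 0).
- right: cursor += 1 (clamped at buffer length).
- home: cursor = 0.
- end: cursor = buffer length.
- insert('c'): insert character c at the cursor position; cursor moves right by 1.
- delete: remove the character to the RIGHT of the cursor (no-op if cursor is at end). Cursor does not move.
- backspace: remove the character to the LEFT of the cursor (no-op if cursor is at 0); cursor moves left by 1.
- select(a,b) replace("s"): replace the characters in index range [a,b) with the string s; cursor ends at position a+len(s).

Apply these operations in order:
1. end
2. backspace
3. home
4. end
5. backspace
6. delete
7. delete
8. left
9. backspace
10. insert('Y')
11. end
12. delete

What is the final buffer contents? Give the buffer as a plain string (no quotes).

After op 1 (end): buf='UCQPR' cursor=5
After op 2 (backspace): buf='UCQP' cursor=4
After op 3 (home): buf='UCQP' cursor=0
After op 4 (end): buf='UCQP' cursor=4
After op 5 (backspace): buf='UCQ' cursor=3
After op 6 (delete): buf='UCQ' cursor=3
After op 7 (delete): buf='UCQ' cursor=3
After op 8 (left): buf='UCQ' cursor=2
After op 9 (backspace): buf='UQ' cursor=1
After op 10 (insert('Y')): buf='UYQ' cursor=2
After op 11 (end): buf='UYQ' cursor=3
After op 12 (delete): buf='UYQ' cursor=3

Answer: UYQ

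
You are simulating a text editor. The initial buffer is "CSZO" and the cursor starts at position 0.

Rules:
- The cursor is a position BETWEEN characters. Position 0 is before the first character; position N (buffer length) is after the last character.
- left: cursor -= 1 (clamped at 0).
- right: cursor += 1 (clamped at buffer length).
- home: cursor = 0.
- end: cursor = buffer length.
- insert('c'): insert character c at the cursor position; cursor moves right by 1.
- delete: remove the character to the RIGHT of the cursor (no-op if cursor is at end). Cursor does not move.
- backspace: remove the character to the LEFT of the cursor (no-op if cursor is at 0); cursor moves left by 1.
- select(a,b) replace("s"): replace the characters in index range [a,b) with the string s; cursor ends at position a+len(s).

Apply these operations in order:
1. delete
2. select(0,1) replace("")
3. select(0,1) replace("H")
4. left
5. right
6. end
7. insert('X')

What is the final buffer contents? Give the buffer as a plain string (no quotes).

Answer: HOX

Derivation:
After op 1 (delete): buf='SZO' cursor=0
After op 2 (select(0,1) replace("")): buf='ZO' cursor=0
After op 3 (select(0,1) replace("H")): buf='HO' cursor=1
After op 4 (left): buf='HO' cursor=0
After op 5 (right): buf='HO' cursor=1
After op 6 (end): buf='HO' cursor=2
After op 7 (insert('X')): buf='HOX' cursor=3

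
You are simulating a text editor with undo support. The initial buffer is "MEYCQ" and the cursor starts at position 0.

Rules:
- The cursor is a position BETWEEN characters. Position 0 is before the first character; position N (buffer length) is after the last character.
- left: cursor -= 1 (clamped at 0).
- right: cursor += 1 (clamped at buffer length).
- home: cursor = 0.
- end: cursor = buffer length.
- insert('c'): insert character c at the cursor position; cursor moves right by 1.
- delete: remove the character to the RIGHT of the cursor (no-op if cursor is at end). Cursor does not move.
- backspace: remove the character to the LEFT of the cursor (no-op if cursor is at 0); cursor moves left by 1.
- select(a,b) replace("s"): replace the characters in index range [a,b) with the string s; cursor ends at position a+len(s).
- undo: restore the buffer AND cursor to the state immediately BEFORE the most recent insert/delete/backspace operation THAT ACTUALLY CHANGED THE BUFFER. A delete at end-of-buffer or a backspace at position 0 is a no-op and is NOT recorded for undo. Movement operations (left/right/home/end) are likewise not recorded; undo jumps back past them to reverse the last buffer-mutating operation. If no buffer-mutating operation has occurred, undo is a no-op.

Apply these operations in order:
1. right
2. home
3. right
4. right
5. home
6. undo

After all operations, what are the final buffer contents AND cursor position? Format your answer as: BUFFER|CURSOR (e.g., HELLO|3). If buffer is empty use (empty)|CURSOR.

After op 1 (right): buf='MEYCQ' cursor=1
After op 2 (home): buf='MEYCQ' cursor=0
After op 3 (right): buf='MEYCQ' cursor=1
After op 4 (right): buf='MEYCQ' cursor=2
After op 5 (home): buf='MEYCQ' cursor=0
After op 6 (undo): buf='MEYCQ' cursor=0

Answer: MEYCQ|0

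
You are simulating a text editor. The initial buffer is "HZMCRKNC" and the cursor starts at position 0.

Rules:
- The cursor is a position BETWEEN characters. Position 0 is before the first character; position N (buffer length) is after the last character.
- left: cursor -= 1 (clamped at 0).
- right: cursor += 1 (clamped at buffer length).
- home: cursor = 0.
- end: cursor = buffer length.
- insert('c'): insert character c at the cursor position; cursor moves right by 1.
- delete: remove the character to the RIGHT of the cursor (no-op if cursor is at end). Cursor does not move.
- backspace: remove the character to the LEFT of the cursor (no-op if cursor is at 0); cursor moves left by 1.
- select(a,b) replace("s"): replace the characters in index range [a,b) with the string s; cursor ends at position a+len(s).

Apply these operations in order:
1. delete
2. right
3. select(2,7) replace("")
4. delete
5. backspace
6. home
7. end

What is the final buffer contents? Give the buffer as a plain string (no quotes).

Answer: Z

Derivation:
After op 1 (delete): buf='ZMCRKNC' cursor=0
After op 2 (right): buf='ZMCRKNC' cursor=1
After op 3 (select(2,7) replace("")): buf='ZM' cursor=2
After op 4 (delete): buf='ZM' cursor=2
After op 5 (backspace): buf='Z' cursor=1
After op 6 (home): buf='Z' cursor=0
After op 7 (end): buf='Z' cursor=1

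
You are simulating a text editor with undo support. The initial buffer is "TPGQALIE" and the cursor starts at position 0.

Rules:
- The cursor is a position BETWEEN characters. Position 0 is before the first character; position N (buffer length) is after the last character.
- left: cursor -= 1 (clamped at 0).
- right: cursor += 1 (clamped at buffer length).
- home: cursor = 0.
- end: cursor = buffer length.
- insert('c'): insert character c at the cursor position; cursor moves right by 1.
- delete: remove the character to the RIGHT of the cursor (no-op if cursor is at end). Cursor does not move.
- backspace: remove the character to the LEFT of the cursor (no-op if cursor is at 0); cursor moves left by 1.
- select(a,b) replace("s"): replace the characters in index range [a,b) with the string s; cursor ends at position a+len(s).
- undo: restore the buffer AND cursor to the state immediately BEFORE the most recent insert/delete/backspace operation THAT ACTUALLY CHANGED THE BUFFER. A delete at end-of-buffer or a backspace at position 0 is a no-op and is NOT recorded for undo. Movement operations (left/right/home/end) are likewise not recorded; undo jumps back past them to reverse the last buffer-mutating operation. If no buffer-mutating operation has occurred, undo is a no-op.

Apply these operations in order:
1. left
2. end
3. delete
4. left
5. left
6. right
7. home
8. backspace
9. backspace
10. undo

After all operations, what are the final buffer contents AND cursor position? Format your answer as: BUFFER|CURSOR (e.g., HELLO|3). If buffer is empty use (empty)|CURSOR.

Answer: TPGQALIE|0

Derivation:
After op 1 (left): buf='TPGQALIE' cursor=0
After op 2 (end): buf='TPGQALIE' cursor=8
After op 3 (delete): buf='TPGQALIE' cursor=8
After op 4 (left): buf='TPGQALIE' cursor=7
After op 5 (left): buf='TPGQALIE' cursor=6
After op 6 (right): buf='TPGQALIE' cursor=7
After op 7 (home): buf='TPGQALIE' cursor=0
After op 8 (backspace): buf='TPGQALIE' cursor=0
After op 9 (backspace): buf='TPGQALIE' cursor=0
After op 10 (undo): buf='TPGQALIE' cursor=0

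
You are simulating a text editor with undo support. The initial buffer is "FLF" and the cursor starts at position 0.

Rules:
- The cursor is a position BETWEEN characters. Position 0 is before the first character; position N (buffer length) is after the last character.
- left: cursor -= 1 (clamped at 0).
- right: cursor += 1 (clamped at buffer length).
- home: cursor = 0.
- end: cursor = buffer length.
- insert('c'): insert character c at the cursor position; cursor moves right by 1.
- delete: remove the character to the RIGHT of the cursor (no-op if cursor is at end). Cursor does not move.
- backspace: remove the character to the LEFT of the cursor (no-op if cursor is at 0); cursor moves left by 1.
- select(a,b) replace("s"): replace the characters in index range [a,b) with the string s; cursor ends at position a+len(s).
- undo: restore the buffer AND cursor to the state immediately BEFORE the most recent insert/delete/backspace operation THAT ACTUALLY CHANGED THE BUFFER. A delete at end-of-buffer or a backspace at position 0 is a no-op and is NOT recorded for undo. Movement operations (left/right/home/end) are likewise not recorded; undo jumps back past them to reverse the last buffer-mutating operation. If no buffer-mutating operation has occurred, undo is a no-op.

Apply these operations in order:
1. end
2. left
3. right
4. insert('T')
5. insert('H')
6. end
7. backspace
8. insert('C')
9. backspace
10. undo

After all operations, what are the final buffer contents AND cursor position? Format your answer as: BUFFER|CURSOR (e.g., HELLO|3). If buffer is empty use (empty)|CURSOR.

Answer: FLFTC|5

Derivation:
After op 1 (end): buf='FLF' cursor=3
After op 2 (left): buf='FLF' cursor=2
After op 3 (right): buf='FLF' cursor=3
After op 4 (insert('T')): buf='FLFT' cursor=4
After op 5 (insert('H')): buf='FLFTH' cursor=5
After op 6 (end): buf='FLFTH' cursor=5
After op 7 (backspace): buf='FLFT' cursor=4
After op 8 (insert('C')): buf='FLFTC' cursor=5
After op 9 (backspace): buf='FLFT' cursor=4
After op 10 (undo): buf='FLFTC' cursor=5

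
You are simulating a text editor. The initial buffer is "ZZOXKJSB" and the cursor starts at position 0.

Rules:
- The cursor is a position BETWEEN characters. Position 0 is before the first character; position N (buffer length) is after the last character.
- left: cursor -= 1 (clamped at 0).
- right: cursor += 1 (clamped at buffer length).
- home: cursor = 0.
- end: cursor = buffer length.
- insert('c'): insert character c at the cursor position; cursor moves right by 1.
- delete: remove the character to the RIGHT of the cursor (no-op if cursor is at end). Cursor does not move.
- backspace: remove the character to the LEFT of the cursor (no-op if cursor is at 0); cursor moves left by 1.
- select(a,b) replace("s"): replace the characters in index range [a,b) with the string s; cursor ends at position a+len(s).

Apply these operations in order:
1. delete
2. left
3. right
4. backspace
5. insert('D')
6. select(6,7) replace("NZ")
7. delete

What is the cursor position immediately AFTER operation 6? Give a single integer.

After op 1 (delete): buf='ZOXKJSB' cursor=0
After op 2 (left): buf='ZOXKJSB' cursor=0
After op 3 (right): buf='ZOXKJSB' cursor=1
After op 4 (backspace): buf='OXKJSB' cursor=0
After op 5 (insert('D')): buf='DOXKJSB' cursor=1
After op 6 (select(6,7) replace("NZ")): buf='DOXKJSNZ' cursor=8

Answer: 8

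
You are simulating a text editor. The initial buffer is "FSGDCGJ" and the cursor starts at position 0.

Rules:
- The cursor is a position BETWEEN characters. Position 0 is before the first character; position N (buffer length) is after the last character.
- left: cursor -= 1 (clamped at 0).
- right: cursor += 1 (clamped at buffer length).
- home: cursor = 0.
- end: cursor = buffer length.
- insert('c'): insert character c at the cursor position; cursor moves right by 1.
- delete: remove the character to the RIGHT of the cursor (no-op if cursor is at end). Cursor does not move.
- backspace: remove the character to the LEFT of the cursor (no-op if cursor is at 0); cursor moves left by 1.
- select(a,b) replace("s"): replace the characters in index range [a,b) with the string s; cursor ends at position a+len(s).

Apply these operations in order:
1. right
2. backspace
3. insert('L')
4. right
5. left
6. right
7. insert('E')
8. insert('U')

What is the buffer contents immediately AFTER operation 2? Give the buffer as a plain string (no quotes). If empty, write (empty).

Answer: SGDCGJ

Derivation:
After op 1 (right): buf='FSGDCGJ' cursor=1
After op 2 (backspace): buf='SGDCGJ' cursor=0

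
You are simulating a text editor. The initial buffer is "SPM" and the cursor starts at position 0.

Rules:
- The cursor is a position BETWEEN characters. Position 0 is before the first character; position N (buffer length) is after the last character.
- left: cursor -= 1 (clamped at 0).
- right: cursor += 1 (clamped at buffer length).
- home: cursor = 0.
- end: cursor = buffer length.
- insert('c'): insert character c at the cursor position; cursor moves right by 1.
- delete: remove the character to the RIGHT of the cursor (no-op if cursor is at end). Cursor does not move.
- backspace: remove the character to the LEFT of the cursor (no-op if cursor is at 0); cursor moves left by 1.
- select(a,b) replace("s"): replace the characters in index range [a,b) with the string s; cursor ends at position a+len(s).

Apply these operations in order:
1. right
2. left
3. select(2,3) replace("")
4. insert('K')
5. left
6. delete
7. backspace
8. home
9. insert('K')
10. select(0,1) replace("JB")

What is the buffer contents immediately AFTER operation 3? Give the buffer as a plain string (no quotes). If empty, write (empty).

After op 1 (right): buf='SPM' cursor=1
After op 2 (left): buf='SPM' cursor=0
After op 3 (select(2,3) replace("")): buf='SP' cursor=2

Answer: SP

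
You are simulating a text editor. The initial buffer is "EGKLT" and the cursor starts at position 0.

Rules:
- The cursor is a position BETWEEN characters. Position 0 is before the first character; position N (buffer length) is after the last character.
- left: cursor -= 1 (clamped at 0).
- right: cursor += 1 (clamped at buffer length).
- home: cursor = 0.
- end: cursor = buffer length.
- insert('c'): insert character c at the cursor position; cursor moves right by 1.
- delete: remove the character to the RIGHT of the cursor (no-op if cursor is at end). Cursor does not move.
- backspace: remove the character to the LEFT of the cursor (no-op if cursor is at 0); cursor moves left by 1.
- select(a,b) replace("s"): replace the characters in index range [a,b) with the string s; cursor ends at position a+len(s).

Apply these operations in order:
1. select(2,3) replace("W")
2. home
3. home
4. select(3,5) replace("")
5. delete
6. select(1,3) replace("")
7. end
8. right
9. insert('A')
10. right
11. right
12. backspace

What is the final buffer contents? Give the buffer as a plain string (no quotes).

After op 1 (select(2,3) replace("W")): buf='EGWLT' cursor=3
After op 2 (home): buf='EGWLT' cursor=0
After op 3 (home): buf='EGWLT' cursor=0
After op 4 (select(3,5) replace("")): buf='EGW' cursor=3
After op 5 (delete): buf='EGW' cursor=3
After op 6 (select(1,3) replace("")): buf='E' cursor=1
After op 7 (end): buf='E' cursor=1
After op 8 (right): buf='E' cursor=1
After op 9 (insert('A')): buf='EA' cursor=2
After op 10 (right): buf='EA' cursor=2
After op 11 (right): buf='EA' cursor=2
After op 12 (backspace): buf='E' cursor=1

Answer: E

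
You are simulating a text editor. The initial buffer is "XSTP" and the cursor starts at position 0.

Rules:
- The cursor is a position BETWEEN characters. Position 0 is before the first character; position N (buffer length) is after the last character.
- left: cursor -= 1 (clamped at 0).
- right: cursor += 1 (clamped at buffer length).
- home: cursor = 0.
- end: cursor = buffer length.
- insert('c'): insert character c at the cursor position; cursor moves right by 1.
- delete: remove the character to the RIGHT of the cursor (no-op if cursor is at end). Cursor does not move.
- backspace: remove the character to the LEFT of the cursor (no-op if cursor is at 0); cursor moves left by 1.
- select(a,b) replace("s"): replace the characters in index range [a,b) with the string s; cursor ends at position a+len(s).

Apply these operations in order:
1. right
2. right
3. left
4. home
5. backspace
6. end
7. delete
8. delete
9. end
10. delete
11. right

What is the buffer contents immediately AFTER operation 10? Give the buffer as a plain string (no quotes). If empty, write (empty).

Answer: XSTP

Derivation:
After op 1 (right): buf='XSTP' cursor=1
After op 2 (right): buf='XSTP' cursor=2
After op 3 (left): buf='XSTP' cursor=1
After op 4 (home): buf='XSTP' cursor=0
After op 5 (backspace): buf='XSTP' cursor=0
After op 6 (end): buf='XSTP' cursor=4
After op 7 (delete): buf='XSTP' cursor=4
After op 8 (delete): buf='XSTP' cursor=4
After op 9 (end): buf='XSTP' cursor=4
After op 10 (delete): buf='XSTP' cursor=4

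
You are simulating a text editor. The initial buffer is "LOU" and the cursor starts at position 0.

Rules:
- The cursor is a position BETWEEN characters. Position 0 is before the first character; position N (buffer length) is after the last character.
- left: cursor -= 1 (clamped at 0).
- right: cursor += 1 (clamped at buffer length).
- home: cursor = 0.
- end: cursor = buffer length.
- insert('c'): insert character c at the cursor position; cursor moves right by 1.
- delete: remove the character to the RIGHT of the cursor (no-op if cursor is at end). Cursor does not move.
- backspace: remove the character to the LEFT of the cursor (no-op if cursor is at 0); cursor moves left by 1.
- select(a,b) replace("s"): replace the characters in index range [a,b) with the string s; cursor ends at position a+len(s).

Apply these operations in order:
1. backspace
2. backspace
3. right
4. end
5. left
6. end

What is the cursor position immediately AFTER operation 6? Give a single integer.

After op 1 (backspace): buf='LOU' cursor=0
After op 2 (backspace): buf='LOU' cursor=0
After op 3 (right): buf='LOU' cursor=1
After op 4 (end): buf='LOU' cursor=3
After op 5 (left): buf='LOU' cursor=2
After op 6 (end): buf='LOU' cursor=3

Answer: 3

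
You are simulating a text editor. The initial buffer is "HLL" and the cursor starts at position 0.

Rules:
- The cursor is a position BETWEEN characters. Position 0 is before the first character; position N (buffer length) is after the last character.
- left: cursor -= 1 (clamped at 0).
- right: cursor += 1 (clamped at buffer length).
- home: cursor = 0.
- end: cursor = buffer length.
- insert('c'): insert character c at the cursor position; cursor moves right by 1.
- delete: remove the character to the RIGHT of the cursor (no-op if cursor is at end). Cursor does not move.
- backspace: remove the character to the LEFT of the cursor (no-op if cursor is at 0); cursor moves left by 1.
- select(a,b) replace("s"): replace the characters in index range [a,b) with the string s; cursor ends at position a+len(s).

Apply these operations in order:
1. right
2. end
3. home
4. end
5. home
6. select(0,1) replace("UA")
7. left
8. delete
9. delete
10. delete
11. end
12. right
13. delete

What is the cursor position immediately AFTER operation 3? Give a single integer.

After op 1 (right): buf='HLL' cursor=1
After op 2 (end): buf='HLL' cursor=3
After op 3 (home): buf='HLL' cursor=0

Answer: 0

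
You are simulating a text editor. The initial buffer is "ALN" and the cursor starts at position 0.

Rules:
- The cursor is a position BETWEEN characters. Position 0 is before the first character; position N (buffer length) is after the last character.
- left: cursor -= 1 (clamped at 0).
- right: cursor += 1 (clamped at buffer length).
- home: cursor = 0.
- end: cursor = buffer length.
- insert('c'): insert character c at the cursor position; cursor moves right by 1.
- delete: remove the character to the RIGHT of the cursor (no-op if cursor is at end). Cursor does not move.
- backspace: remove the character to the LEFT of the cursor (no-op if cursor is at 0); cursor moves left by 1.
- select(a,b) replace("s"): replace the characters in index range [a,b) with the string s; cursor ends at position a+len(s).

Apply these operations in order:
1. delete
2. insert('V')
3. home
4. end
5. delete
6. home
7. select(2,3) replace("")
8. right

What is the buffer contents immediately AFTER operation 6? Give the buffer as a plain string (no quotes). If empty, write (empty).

After op 1 (delete): buf='LN' cursor=0
After op 2 (insert('V')): buf='VLN' cursor=1
After op 3 (home): buf='VLN' cursor=0
After op 4 (end): buf='VLN' cursor=3
After op 5 (delete): buf='VLN' cursor=3
After op 6 (home): buf='VLN' cursor=0

Answer: VLN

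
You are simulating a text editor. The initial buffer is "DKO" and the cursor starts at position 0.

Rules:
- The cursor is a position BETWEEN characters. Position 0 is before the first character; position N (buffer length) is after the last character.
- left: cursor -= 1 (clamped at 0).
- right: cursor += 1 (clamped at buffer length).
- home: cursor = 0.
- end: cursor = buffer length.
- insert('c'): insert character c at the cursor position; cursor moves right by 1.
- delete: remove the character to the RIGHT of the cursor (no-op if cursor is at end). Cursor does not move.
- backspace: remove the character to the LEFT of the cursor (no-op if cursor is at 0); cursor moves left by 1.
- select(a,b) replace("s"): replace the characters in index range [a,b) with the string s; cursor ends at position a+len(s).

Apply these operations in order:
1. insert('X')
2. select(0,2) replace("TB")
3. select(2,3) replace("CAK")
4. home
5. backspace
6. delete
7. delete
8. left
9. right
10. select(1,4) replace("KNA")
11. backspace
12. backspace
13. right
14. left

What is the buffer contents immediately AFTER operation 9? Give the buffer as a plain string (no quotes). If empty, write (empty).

Answer: CAKO

Derivation:
After op 1 (insert('X')): buf='XDKO' cursor=1
After op 2 (select(0,2) replace("TB")): buf='TBKO' cursor=2
After op 3 (select(2,3) replace("CAK")): buf='TBCAKO' cursor=5
After op 4 (home): buf='TBCAKO' cursor=0
After op 5 (backspace): buf='TBCAKO' cursor=0
After op 6 (delete): buf='BCAKO' cursor=0
After op 7 (delete): buf='CAKO' cursor=0
After op 8 (left): buf='CAKO' cursor=0
After op 9 (right): buf='CAKO' cursor=1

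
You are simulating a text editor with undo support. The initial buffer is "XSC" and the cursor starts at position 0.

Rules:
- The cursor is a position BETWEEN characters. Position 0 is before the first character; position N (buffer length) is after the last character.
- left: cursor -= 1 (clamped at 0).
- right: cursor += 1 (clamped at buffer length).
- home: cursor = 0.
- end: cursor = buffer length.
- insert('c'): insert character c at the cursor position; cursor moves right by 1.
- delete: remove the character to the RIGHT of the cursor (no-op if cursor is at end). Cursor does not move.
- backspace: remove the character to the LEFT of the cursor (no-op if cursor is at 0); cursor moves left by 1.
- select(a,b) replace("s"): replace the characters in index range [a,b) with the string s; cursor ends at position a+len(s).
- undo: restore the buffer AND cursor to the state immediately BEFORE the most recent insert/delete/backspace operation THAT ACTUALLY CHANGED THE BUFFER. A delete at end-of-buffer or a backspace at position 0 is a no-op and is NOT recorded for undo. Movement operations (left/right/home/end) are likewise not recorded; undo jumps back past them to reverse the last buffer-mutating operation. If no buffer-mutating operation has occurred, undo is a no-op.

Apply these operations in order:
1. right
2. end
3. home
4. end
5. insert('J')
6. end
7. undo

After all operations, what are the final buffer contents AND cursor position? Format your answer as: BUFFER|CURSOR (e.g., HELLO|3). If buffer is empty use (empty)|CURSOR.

Answer: XSC|3

Derivation:
After op 1 (right): buf='XSC' cursor=1
After op 2 (end): buf='XSC' cursor=3
After op 3 (home): buf='XSC' cursor=0
After op 4 (end): buf='XSC' cursor=3
After op 5 (insert('J')): buf='XSCJ' cursor=4
After op 6 (end): buf='XSCJ' cursor=4
After op 7 (undo): buf='XSC' cursor=3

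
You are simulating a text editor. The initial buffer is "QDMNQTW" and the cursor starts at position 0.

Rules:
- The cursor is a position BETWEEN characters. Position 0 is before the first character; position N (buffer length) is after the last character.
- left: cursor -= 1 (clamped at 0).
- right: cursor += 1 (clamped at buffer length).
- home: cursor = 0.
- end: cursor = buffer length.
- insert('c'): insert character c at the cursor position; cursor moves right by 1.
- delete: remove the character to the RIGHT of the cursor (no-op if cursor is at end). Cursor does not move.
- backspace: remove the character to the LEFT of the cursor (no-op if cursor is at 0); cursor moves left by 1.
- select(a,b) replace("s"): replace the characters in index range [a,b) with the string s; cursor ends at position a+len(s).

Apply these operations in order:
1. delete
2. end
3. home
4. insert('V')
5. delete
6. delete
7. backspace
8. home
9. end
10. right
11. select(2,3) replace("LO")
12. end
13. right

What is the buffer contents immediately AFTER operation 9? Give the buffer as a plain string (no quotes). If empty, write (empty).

Answer: NQTW

Derivation:
After op 1 (delete): buf='DMNQTW' cursor=0
After op 2 (end): buf='DMNQTW' cursor=6
After op 3 (home): buf='DMNQTW' cursor=0
After op 4 (insert('V')): buf='VDMNQTW' cursor=1
After op 5 (delete): buf='VMNQTW' cursor=1
After op 6 (delete): buf='VNQTW' cursor=1
After op 7 (backspace): buf='NQTW' cursor=0
After op 8 (home): buf='NQTW' cursor=0
After op 9 (end): buf='NQTW' cursor=4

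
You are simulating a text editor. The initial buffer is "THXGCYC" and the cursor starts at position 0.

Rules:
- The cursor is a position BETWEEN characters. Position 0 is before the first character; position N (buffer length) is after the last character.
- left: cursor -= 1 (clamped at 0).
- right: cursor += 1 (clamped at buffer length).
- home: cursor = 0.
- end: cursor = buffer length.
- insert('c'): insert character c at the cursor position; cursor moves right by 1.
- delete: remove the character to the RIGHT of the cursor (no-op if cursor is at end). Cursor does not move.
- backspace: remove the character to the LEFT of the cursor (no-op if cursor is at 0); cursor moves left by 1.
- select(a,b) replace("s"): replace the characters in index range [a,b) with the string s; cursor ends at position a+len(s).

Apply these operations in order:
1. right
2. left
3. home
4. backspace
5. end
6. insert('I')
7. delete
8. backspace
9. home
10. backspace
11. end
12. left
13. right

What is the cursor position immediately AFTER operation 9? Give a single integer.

Answer: 0

Derivation:
After op 1 (right): buf='THXGCYC' cursor=1
After op 2 (left): buf='THXGCYC' cursor=0
After op 3 (home): buf='THXGCYC' cursor=0
After op 4 (backspace): buf='THXGCYC' cursor=0
After op 5 (end): buf='THXGCYC' cursor=7
After op 6 (insert('I')): buf='THXGCYCI' cursor=8
After op 7 (delete): buf='THXGCYCI' cursor=8
After op 8 (backspace): buf='THXGCYC' cursor=7
After op 9 (home): buf='THXGCYC' cursor=0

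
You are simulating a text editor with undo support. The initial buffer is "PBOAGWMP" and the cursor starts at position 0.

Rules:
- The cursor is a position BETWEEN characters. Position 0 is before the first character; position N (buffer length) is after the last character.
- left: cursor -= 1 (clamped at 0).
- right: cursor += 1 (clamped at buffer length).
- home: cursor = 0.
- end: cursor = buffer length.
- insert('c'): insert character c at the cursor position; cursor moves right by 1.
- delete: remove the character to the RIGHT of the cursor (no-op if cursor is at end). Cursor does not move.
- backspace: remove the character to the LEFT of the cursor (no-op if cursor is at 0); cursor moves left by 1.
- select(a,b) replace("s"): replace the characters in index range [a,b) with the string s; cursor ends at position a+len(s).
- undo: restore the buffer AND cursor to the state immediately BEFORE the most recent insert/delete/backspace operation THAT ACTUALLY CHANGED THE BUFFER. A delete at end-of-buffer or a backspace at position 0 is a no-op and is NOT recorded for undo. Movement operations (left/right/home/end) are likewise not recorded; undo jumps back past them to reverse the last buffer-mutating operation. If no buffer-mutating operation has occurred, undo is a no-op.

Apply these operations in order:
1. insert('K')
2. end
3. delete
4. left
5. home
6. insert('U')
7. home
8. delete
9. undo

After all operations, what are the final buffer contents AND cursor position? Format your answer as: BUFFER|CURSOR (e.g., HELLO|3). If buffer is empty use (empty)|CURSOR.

After op 1 (insert('K')): buf='KPBOAGWMP' cursor=1
After op 2 (end): buf='KPBOAGWMP' cursor=9
After op 3 (delete): buf='KPBOAGWMP' cursor=9
After op 4 (left): buf='KPBOAGWMP' cursor=8
After op 5 (home): buf='KPBOAGWMP' cursor=0
After op 6 (insert('U')): buf='UKPBOAGWMP' cursor=1
After op 7 (home): buf='UKPBOAGWMP' cursor=0
After op 8 (delete): buf='KPBOAGWMP' cursor=0
After op 9 (undo): buf='UKPBOAGWMP' cursor=0

Answer: UKPBOAGWMP|0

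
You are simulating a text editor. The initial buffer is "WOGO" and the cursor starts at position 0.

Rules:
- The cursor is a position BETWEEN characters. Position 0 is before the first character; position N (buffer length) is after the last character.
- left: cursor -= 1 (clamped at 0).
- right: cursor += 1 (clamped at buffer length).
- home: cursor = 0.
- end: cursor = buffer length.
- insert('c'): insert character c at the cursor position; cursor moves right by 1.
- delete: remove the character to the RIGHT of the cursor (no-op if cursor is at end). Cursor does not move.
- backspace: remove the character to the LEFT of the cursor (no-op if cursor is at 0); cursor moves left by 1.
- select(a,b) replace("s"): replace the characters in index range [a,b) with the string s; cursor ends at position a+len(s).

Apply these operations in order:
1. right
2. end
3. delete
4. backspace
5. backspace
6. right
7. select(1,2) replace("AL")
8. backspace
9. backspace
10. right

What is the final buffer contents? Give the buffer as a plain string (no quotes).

Answer: W

Derivation:
After op 1 (right): buf='WOGO' cursor=1
After op 2 (end): buf='WOGO' cursor=4
After op 3 (delete): buf='WOGO' cursor=4
After op 4 (backspace): buf='WOG' cursor=3
After op 5 (backspace): buf='WO' cursor=2
After op 6 (right): buf='WO' cursor=2
After op 7 (select(1,2) replace("AL")): buf='WAL' cursor=3
After op 8 (backspace): buf='WA' cursor=2
After op 9 (backspace): buf='W' cursor=1
After op 10 (right): buf='W' cursor=1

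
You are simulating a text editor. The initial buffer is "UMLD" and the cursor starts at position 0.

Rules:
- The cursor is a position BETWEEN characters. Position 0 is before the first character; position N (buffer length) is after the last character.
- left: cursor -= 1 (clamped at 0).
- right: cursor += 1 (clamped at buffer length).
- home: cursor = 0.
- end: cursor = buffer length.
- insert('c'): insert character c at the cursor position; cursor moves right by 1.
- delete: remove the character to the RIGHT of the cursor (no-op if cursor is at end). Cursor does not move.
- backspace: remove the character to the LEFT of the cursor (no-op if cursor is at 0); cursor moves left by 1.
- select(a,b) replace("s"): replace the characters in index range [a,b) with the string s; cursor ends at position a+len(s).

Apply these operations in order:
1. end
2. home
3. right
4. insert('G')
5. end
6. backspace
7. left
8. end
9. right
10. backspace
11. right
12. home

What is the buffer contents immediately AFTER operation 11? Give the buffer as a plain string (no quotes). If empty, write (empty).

After op 1 (end): buf='UMLD' cursor=4
After op 2 (home): buf='UMLD' cursor=0
After op 3 (right): buf='UMLD' cursor=1
After op 4 (insert('G')): buf='UGMLD' cursor=2
After op 5 (end): buf='UGMLD' cursor=5
After op 6 (backspace): buf='UGML' cursor=4
After op 7 (left): buf='UGML' cursor=3
After op 8 (end): buf='UGML' cursor=4
After op 9 (right): buf='UGML' cursor=4
After op 10 (backspace): buf='UGM' cursor=3
After op 11 (right): buf='UGM' cursor=3

Answer: UGM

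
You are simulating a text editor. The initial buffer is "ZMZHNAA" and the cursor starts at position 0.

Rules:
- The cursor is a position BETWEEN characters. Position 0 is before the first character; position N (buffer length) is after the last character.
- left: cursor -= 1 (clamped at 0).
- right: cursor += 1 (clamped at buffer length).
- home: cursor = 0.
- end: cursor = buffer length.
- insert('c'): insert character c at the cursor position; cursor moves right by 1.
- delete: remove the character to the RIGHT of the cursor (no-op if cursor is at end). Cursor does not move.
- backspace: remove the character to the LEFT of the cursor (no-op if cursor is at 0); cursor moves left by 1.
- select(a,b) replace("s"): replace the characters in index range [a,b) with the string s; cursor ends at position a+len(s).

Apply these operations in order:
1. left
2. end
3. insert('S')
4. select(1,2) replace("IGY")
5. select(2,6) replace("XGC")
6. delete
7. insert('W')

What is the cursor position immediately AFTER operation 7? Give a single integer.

After op 1 (left): buf='ZMZHNAA' cursor=0
After op 2 (end): buf='ZMZHNAA' cursor=7
After op 3 (insert('S')): buf='ZMZHNAAS' cursor=8
After op 4 (select(1,2) replace("IGY")): buf='ZIGYZHNAAS' cursor=4
After op 5 (select(2,6) replace("XGC")): buf='ZIXGCNAAS' cursor=5
After op 6 (delete): buf='ZIXGCAAS' cursor=5
After op 7 (insert('W')): buf='ZIXGCWAAS' cursor=6

Answer: 6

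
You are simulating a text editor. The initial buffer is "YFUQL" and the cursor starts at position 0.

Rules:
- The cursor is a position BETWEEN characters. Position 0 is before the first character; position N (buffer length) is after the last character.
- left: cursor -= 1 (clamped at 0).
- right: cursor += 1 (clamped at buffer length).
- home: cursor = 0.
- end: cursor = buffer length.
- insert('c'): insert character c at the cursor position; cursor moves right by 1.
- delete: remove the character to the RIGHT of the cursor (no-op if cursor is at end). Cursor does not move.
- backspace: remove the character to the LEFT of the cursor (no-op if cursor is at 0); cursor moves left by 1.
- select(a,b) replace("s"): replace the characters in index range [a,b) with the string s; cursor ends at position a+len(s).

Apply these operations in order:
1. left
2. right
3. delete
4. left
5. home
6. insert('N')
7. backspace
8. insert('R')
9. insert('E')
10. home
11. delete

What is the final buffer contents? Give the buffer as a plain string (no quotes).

After op 1 (left): buf='YFUQL' cursor=0
After op 2 (right): buf='YFUQL' cursor=1
After op 3 (delete): buf='YUQL' cursor=1
After op 4 (left): buf='YUQL' cursor=0
After op 5 (home): buf='YUQL' cursor=0
After op 6 (insert('N')): buf='NYUQL' cursor=1
After op 7 (backspace): buf='YUQL' cursor=0
After op 8 (insert('R')): buf='RYUQL' cursor=1
After op 9 (insert('E')): buf='REYUQL' cursor=2
After op 10 (home): buf='REYUQL' cursor=0
After op 11 (delete): buf='EYUQL' cursor=0

Answer: EYUQL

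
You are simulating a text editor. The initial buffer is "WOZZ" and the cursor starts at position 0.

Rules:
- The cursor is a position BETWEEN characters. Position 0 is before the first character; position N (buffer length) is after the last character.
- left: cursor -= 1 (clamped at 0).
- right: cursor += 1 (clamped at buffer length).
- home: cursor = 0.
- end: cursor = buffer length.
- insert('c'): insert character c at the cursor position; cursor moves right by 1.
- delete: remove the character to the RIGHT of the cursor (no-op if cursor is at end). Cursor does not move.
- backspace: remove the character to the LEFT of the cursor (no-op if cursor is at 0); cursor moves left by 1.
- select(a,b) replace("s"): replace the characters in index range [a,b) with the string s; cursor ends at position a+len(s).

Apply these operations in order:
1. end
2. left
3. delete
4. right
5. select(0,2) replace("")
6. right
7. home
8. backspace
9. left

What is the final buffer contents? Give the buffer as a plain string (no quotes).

Answer: Z

Derivation:
After op 1 (end): buf='WOZZ' cursor=4
After op 2 (left): buf='WOZZ' cursor=3
After op 3 (delete): buf='WOZ' cursor=3
After op 4 (right): buf='WOZ' cursor=3
After op 5 (select(0,2) replace("")): buf='Z' cursor=0
After op 6 (right): buf='Z' cursor=1
After op 7 (home): buf='Z' cursor=0
After op 8 (backspace): buf='Z' cursor=0
After op 9 (left): buf='Z' cursor=0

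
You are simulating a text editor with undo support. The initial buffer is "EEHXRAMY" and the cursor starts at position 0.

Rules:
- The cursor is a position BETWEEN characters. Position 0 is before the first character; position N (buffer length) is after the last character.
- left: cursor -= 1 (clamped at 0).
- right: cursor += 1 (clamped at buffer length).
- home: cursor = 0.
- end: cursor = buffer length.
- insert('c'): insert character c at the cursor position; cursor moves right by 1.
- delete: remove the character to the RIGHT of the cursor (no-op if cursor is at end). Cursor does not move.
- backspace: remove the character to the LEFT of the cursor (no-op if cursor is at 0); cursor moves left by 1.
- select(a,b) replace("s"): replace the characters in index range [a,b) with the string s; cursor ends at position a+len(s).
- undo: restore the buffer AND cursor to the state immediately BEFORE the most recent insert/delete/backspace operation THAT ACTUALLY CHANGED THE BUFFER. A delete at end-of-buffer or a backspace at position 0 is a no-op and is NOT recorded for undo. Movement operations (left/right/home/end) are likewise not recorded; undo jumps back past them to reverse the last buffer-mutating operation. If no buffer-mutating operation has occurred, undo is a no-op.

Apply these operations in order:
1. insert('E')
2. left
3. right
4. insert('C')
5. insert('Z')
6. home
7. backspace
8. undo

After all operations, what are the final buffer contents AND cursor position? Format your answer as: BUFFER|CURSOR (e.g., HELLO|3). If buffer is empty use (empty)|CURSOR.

Answer: ECEEHXRAMY|2

Derivation:
After op 1 (insert('E')): buf='EEEHXRAMY' cursor=1
After op 2 (left): buf='EEEHXRAMY' cursor=0
After op 3 (right): buf='EEEHXRAMY' cursor=1
After op 4 (insert('C')): buf='ECEEHXRAMY' cursor=2
After op 5 (insert('Z')): buf='ECZEEHXRAMY' cursor=3
After op 6 (home): buf='ECZEEHXRAMY' cursor=0
After op 7 (backspace): buf='ECZEEHXRAMY' cursor=0
After op 8 (undo): buf='ECEEHXRAMY' cursor=2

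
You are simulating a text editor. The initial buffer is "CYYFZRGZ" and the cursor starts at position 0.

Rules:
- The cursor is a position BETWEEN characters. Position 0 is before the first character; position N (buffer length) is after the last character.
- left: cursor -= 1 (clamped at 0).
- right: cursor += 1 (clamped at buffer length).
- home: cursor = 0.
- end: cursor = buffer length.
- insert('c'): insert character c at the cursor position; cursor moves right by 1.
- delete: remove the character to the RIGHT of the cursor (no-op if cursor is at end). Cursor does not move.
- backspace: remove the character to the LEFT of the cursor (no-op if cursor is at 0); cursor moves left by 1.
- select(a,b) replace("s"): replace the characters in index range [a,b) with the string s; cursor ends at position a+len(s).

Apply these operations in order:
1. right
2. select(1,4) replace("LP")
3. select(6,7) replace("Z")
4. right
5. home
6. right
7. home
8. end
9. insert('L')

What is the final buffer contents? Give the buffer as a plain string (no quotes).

Answer: CLPZRGZL

Derivation:
After op 1 (right): buf='CYYFZRGZ' cursor=1
After op 2 (select(1,4) replace("LP")): buf='CLPZRGZ' cursor=3
After op 3 (select(6,7) replace("Z")): buf='CLPZRGZ' cursor=7
After op 4 (right): buf='CLPZRGZ' cursor=7
After op 5 (home): buf='CLPZRGZ' cursor=0
After op 6 (right): buf='CLPZRGZ' cursor=1
After op 7 (home): buf='CLPZRGZ' cursor=0
After op 8 (end): buf='CLPZRGZ' cursor=7
After op 9 (insert('L')): buf='CLPZRGZL' cursor=8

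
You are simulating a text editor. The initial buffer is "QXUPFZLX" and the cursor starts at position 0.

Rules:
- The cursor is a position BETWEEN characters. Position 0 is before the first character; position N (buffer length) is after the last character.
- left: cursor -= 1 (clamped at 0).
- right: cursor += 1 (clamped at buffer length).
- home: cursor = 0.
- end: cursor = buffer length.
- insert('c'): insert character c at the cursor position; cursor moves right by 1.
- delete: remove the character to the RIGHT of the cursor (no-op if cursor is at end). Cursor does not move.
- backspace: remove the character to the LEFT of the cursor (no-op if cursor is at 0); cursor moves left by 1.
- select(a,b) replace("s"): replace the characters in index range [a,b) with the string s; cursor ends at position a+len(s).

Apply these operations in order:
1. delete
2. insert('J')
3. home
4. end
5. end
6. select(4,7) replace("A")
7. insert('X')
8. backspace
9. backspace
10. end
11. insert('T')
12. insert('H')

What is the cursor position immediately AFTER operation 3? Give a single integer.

Answer: 0

Derivation:
After op 1 (delete): buf='XUPFZLX' cursor=0
After op 2 (insert('J')): buf='JXUPFZLX' cursor=1
After op 3 (home): buf='JXUPFZLX' cursor=0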